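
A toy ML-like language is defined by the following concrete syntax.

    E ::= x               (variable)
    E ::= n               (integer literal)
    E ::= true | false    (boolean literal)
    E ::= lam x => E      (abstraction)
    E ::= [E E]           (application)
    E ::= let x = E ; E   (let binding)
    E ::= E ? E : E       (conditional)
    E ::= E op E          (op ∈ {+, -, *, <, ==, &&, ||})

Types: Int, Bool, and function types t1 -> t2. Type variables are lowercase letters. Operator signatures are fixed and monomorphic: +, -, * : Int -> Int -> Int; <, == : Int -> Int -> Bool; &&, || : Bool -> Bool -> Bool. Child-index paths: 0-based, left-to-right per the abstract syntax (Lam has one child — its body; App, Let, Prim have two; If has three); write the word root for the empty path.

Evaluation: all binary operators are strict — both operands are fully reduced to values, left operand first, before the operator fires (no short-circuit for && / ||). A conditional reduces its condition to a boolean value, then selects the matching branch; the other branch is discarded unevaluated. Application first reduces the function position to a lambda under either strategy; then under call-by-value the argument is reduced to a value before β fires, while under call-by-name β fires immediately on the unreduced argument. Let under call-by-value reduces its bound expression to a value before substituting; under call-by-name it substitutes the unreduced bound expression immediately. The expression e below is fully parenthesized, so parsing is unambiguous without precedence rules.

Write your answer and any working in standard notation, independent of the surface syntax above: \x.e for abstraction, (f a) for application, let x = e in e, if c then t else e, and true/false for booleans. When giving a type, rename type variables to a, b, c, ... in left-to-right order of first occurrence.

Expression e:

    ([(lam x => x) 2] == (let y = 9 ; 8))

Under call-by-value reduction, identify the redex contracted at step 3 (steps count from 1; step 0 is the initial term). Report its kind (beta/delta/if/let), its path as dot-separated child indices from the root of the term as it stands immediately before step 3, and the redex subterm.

Derivation:
step 0: (((\x.x) 2) == (let y = 9 in 8))
step 1: [beta@0] (2 == (let y = 9 in 8))
step 2: [let@1] (2 == 8)
step 3: [delta@root] false

Answer: delta at root : (2 == 8)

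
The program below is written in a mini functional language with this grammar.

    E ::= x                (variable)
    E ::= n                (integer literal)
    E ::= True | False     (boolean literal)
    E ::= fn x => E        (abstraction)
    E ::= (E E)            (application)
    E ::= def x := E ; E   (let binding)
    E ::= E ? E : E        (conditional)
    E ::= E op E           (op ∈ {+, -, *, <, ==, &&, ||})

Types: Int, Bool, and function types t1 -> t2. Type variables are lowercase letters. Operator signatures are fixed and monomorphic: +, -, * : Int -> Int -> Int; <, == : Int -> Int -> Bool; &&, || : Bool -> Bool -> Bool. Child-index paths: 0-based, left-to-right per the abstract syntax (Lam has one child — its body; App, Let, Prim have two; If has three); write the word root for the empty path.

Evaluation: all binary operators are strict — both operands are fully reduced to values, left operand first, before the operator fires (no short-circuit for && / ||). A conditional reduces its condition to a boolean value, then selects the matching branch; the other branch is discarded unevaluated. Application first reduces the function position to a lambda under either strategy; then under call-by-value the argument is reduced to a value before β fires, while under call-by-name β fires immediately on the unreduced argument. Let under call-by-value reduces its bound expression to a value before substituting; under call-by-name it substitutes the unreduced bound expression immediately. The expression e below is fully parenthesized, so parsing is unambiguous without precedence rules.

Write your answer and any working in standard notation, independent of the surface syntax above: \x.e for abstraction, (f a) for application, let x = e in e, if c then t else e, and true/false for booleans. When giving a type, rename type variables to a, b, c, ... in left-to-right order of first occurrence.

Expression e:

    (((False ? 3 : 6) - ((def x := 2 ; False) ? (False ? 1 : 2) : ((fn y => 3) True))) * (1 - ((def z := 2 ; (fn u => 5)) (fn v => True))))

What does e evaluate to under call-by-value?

Answer: -12

Trace:
step 0: (((if false then 3 else 6) - (if (let x = 2 in false) then (if false then 1 else 2) else ((\y.3) true))) * (1 - ((let z = 2 in (\u.5)) (\v.true))))
step 1: [if@0.0] ((6 - (if (let x = 2 in false) then (if false then 1 else 2) else ((\y.3) true))) * (1 - ((let z = 2 in (\u.5)) (\v.true))))
step 2: [let@0.1.0] ((6 - (if false then (if false then 1 else 2) else ((\y.3) true))) * (1 - ((let z = 2 in (\u.5)) (\v.true))))
step 3: [if@0.1] ((6 - ((\y.3) true)) * (1 - ((let z = 2 in (\u.5)) (\v.true))))
step 4: [beta@0.1] ((6 - 3) * (1 - ((let z = 2 in (\u.5)) (\v.true))))
step 5: [delta@0] (3 * (1 - ((let z = 2 in (\u.5)) (\v.true))))
step 6: [let@1.1.0] (3 * (1 - ((\u.5) (\v.true))))
step 7: [beta@1.1] (3 * (1 - 5))
step 8: [delta@1] (3 * -4)
step 9: [delta@root] -12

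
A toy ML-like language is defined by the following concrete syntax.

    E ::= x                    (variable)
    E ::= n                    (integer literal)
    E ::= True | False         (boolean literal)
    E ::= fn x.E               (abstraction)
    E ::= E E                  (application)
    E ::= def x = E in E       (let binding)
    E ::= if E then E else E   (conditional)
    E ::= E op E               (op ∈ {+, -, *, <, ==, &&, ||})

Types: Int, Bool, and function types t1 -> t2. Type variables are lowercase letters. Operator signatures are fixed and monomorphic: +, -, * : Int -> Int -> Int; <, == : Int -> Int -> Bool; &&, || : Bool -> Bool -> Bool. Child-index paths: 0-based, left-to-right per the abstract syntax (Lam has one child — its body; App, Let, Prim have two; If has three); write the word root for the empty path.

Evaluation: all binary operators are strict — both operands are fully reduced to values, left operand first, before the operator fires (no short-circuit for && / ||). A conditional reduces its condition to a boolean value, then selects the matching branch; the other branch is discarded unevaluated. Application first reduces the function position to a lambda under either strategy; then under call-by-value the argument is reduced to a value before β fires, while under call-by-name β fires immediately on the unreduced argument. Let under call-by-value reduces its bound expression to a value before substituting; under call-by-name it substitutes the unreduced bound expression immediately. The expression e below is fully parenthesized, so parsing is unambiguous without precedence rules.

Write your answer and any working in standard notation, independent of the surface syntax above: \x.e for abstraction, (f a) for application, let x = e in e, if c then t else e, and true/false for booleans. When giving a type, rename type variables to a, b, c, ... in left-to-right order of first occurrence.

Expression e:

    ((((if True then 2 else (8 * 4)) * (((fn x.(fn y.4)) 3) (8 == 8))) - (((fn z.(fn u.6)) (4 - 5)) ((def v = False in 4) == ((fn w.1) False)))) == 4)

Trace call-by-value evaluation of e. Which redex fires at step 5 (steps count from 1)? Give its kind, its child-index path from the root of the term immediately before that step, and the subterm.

Derivation:
step 0: ((((if true then 2 else (8 * 4)) * (((\x.(\y.4)) 3) (8 == 8))) - (((\z.(\u.6)) (4 - 5)) ((let v = false in 4) == ((\w.1) false)))) == 4)
step 1: [if@0.0.0] (((2 * (((\x.(\y.4)) 3) (8 == 8))) - (((\z.(\u.6)) (4 - 5)) ((let v = false in 4) == ((\w.1) false)))) == 4)
step 2: [beta@0.0.1.0] (((2 * ((\y.4) (8 == 8))) - (((\z.(\u.6)) (4 - 5)) ((let v = false in 4) == ((\w.1) false)))) == 4)
step 3: [delta@0.0.1.1] (((2 * ((\y.4) true)) - (((\z.(\u.6)) (4 - 5)) ((let v = false in 4) == ((\w.1) false)))) == 4)
step 4: [beta@0.0.1] (((2 * 4) - (((\z.(\u.6)) (4 - 5)) ((let v = false in 4) == ((\w.1) false)))) == 4)
step 5: [delta@0.0] ((8 - (((\z.(\u.6)) (4 - 5)) ((let v = false in 4) == ((\w.1) false)))) == 4)

Answer: delta at 0.0 : (2 * 4)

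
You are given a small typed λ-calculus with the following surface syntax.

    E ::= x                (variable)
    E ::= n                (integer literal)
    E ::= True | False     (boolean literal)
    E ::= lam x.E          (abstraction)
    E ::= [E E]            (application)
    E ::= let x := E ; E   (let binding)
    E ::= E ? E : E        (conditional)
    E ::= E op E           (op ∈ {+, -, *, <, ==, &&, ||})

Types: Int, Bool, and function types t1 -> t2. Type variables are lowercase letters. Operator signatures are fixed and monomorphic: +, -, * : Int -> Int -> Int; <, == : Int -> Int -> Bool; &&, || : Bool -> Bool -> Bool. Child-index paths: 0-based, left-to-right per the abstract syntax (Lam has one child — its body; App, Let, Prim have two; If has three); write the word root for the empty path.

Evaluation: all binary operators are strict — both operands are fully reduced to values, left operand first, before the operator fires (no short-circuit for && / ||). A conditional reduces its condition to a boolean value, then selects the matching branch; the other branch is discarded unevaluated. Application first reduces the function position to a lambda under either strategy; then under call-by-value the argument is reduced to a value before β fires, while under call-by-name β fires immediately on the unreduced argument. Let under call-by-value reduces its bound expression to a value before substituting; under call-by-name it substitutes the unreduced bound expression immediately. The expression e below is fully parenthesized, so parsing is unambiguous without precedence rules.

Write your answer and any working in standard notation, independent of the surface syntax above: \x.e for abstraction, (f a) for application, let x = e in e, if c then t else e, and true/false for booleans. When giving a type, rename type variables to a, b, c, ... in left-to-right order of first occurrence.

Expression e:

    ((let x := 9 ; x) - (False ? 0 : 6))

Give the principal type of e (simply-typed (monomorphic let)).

Derivation:
let x : Int
x : Int
  unify Int ~ Int
  unify Bool ~ Bool
  unify Int ~ Int
  unify Int ~ Int

Answer: Int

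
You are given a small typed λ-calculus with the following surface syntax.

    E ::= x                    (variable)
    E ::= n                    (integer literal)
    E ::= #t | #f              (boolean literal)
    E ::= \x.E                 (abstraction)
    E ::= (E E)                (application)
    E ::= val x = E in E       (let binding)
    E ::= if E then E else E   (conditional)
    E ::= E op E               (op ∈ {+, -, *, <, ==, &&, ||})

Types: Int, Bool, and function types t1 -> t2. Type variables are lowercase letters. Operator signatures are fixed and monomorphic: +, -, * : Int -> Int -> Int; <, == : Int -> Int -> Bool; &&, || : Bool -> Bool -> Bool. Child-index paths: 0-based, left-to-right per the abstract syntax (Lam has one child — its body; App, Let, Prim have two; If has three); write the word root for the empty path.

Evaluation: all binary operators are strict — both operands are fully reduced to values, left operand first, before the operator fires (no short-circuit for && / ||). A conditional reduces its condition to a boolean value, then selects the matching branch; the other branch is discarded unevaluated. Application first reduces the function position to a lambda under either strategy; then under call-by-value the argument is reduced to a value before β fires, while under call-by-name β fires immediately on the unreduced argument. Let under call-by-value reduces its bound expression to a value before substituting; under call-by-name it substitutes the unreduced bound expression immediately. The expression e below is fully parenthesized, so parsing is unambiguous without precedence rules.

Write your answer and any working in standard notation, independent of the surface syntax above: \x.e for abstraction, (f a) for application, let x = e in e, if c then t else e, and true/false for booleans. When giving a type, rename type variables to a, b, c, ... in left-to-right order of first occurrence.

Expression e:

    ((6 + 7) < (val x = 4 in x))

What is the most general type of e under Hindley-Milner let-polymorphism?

Answer: Bool

Working:
  unify Int ~ Int
  unify Int ~ Int
  unify Int ~ Int
let x : Int
x : Int
  unify Int ~ Int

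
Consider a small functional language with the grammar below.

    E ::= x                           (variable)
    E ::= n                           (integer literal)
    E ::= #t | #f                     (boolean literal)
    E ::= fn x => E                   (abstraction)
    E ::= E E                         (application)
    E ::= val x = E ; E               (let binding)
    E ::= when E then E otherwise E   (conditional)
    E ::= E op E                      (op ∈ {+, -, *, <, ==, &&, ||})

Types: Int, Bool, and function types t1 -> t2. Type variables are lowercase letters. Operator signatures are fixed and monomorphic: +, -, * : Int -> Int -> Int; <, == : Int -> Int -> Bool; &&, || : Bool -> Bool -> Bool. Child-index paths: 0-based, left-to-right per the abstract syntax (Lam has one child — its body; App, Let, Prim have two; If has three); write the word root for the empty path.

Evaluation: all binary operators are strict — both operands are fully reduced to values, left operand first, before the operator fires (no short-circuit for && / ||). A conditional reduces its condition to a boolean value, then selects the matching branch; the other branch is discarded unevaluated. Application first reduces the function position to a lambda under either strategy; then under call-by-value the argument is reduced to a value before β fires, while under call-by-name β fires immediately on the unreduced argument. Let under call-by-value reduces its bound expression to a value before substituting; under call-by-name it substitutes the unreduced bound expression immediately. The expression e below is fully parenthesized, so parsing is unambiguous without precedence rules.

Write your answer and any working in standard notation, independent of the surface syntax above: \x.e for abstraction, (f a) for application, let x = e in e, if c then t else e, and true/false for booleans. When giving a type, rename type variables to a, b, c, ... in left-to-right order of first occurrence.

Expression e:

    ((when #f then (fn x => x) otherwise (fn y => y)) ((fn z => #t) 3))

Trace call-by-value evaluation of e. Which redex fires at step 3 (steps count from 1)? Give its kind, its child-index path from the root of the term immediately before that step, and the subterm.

Answer: beta at root : ((\y.y) true)

Trace:
step 0: ((if false then (\x.x) else (\y.y)) ((\z.true) 3))
step 1: [if@0] ((\y.y) ((\z.true) 3))
step 2: [beta@1] ((\y.y) true)
step 3: [beta@root] true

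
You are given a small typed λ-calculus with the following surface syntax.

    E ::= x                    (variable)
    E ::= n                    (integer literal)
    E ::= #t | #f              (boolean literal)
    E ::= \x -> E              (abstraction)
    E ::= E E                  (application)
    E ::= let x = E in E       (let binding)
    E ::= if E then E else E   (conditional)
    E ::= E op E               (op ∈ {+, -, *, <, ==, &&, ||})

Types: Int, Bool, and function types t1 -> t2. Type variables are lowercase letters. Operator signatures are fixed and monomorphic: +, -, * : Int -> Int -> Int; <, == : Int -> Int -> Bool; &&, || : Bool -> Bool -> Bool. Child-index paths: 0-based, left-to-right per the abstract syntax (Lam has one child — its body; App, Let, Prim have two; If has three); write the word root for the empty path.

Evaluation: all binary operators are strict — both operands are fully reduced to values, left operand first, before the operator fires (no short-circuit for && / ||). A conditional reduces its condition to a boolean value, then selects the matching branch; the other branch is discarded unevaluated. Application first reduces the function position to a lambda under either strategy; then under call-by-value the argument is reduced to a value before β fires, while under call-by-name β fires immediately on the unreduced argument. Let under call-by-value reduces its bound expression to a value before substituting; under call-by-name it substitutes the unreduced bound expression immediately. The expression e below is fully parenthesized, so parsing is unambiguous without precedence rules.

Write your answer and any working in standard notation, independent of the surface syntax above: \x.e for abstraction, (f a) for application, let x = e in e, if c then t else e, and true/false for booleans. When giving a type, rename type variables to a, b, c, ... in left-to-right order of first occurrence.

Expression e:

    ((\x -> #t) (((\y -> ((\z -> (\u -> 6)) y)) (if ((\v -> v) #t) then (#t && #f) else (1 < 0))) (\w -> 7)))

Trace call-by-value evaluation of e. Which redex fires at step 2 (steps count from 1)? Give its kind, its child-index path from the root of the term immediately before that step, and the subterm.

Trace:
step 0: ((\x.true) (((\y.((\z.(\u.6)) y)) (if ((\v.v) true) then (true && false) else (1 < 0))) (\w.7)))
step 1: [beta@1.0.1.0] ((\x.true) (((\y.((\z.(\u.6)) y)) (if true then (true && false) else (1 < 0))) (\w.7)))
step 2: [if@1.0.1] ((\x.true) (((\y.((\z.(\u.6)) y)) (true && false)) (\w.7)))

Answer: if at 1.0.1 : (if true then (true && false) else (1 < 0))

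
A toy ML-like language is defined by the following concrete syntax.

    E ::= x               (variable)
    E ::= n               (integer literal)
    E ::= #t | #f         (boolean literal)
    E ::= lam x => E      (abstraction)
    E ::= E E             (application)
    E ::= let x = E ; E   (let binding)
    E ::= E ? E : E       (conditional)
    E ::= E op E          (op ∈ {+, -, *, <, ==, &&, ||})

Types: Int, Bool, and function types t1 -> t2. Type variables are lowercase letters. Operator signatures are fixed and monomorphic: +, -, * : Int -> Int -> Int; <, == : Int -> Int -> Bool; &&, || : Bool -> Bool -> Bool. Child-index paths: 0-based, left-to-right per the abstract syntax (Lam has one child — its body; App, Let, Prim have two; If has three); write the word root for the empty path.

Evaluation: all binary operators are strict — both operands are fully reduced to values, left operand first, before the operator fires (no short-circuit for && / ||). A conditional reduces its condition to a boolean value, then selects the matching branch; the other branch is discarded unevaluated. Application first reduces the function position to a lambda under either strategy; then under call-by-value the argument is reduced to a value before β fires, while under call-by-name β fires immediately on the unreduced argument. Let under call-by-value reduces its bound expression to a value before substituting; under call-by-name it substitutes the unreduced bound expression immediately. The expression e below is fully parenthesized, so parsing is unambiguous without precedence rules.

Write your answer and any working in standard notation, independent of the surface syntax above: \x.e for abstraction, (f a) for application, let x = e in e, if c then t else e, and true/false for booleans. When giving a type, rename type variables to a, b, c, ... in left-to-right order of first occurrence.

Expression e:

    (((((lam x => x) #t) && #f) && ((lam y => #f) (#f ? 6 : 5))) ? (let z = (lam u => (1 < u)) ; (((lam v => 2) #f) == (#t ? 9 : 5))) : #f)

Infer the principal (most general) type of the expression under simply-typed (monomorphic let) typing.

Answer: Bool

Trace:
x : a
\x._ : a -> a
  unify a -> a ~ Bool -> b
  unify a ~ Bool
  unify Bool ~ b
_ _ : Bool
  unify Bool ~ Bool
  unify Bool ~ Bool
  unify Bool ~ Bool
\y._ : c -> Bool
  unify Bool ~ Bool
  unify Int ~ Int
  unify c -> Bool ~ Int -> d
  unify c ~ Int
  unify Bool ~ d
_ _ : Bool
  unify Bool ~ Bool
  unify Bool ~ Bool
  unify Int ~ Int
u : e
  unify e ~ Int
\u._ : Int -> Bool
let z : Int -> Bool
\v._ : f -> Int
  unify f -> Int ~ Bool -> g
  unify f ~ Bool
  unify Int ~ g
_ _ : Int
  unify Int ~ Int
  unify Bool ~ Bool
  unify Int ~ Int
  unify Int ~ Int
  unify Bool ~ Bool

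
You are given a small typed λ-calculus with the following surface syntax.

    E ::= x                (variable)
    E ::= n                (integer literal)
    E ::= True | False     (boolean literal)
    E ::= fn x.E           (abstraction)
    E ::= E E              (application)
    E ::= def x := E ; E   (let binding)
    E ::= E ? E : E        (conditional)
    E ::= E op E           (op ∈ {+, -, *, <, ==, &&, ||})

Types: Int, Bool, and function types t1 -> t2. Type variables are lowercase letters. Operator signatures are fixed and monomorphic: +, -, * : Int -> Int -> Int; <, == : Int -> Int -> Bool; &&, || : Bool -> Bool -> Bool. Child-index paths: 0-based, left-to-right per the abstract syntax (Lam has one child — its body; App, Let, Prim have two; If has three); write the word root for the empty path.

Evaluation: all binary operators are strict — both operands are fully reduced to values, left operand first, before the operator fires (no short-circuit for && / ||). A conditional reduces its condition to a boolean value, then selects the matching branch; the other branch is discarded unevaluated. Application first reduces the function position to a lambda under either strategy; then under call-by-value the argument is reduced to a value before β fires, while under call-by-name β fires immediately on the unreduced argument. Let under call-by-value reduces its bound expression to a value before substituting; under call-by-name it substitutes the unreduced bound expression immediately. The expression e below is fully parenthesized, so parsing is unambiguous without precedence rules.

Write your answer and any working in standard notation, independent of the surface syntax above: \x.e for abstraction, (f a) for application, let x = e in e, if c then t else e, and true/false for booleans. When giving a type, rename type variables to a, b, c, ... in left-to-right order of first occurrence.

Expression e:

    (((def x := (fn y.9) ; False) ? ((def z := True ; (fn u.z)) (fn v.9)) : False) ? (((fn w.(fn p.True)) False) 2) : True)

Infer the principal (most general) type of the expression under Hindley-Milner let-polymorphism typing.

Trace:
\y._ : a -> Int
let x : forall. a -> Int
  unify Bool ~ Bool
let z : Bool
z : Bool
\u._ : b -> Bool
\v._ : c -> Int
  unify b -> Bool ~ (c -> Int) -> d
  unify b ~ c -> Int
  unify Bool ~ d
_ _ : Bool
  unify Bool ~ Bool
  unify Bool ~ Bool
\p._ : f -> Bool
\w._ : e -> f -> Bool
  unify e -> f -> Bool ~ Bool -> g
  unify e ~ Bool
  unify f -> Bool ~ g
_ _ : f -> Bool
  unify f -> Bool ~ Int -> h
  unify f ~ Int
  unify Bool ~ h
_ _ : Bool
  unify Bool ~ Bool

Answer: Bool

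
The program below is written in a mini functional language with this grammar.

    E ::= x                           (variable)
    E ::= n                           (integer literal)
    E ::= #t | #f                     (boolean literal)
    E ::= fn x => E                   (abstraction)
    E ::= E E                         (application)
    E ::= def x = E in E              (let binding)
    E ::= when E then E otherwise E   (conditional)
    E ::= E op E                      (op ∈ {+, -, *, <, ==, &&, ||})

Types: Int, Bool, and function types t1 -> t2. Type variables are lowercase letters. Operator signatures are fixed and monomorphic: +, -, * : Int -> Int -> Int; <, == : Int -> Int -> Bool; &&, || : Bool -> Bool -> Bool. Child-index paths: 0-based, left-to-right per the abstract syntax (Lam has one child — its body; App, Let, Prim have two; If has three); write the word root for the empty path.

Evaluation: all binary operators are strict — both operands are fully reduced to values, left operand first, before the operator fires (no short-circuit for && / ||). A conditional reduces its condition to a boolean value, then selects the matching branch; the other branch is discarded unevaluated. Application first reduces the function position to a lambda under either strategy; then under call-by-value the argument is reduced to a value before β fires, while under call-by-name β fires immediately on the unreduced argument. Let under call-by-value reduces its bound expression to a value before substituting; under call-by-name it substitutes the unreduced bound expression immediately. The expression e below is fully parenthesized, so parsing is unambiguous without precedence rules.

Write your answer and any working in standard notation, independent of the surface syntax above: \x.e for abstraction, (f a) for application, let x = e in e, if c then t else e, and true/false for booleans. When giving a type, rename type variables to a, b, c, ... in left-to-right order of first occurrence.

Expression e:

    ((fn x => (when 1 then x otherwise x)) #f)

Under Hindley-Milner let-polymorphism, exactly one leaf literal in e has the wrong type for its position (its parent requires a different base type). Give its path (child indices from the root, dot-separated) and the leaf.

Derivation:
  unify Int ~ Bool
  FAIL: mismatch Int ~ Bool

Answer: 0.0.0 : 1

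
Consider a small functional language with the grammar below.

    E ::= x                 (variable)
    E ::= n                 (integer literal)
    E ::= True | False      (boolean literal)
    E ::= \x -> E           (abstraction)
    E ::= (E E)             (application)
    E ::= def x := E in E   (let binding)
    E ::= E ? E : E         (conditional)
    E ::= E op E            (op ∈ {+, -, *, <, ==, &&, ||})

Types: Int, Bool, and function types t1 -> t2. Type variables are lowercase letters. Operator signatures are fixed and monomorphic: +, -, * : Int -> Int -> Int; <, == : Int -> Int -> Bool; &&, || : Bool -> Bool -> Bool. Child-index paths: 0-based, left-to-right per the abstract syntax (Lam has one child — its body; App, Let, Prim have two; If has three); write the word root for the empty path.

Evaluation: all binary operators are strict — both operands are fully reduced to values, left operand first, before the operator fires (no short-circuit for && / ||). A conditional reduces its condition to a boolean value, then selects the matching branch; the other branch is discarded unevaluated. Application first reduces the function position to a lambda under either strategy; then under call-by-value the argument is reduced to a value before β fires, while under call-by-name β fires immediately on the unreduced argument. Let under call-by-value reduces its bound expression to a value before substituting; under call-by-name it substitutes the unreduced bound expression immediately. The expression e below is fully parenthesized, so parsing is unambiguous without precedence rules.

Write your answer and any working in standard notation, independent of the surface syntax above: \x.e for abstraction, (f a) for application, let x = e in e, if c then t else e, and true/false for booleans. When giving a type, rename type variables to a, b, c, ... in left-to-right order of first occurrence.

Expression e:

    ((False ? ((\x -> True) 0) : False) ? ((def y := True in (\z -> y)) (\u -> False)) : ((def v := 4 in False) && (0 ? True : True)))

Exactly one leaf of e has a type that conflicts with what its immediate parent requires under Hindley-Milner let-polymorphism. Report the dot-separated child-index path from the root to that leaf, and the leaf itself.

Answer: 2.1.0 : 0

Derivation:
  unify Bool ~ Bool
\x._ : a -> Bool
  unify a -> Bool ~ Int -> b
  unify a ~ Int
  unify Bool ~ b
_ _ : Bool
  unify Bool ~ Bool
  unify Bool ~ Bool
let y : Bool
y : Bool
\z._ : c -> Bool
\u._ : d -> Bool
  unify c -> Bool ~ (d -> Bool) -> e
  unify c ~ d -> Bool
  unify Bool ~ e
_ _ : Bool
let v : Int
  unify Bool ~ Bool
  unify Int ~ Bool
  FAIL: mismatch Int ~ Bool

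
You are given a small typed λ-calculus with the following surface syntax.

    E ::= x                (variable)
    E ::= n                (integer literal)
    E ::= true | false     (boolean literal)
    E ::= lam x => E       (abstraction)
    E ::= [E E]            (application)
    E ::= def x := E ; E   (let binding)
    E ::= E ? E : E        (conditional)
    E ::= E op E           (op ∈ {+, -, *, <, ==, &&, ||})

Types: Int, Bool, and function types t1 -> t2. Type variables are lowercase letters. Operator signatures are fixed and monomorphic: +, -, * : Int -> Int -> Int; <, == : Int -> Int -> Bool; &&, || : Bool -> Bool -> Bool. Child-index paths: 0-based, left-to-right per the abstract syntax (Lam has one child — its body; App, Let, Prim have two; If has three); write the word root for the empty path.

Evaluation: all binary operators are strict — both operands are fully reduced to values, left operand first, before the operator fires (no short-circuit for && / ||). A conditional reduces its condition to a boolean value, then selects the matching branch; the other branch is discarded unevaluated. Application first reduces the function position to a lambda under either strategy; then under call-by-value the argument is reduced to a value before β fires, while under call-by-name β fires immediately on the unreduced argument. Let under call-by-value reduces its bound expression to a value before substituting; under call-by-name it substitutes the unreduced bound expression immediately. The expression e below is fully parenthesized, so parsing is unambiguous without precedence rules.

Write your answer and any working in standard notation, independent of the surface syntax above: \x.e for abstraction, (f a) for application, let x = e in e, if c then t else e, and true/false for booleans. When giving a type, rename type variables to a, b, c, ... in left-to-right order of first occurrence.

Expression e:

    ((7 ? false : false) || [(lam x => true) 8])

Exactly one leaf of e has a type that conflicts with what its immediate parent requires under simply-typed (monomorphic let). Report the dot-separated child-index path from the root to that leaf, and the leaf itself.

Trace:
  unify Int ~ Bool
  FAIL: mismatch Int ~ Bool

Answer: 0.0 : 7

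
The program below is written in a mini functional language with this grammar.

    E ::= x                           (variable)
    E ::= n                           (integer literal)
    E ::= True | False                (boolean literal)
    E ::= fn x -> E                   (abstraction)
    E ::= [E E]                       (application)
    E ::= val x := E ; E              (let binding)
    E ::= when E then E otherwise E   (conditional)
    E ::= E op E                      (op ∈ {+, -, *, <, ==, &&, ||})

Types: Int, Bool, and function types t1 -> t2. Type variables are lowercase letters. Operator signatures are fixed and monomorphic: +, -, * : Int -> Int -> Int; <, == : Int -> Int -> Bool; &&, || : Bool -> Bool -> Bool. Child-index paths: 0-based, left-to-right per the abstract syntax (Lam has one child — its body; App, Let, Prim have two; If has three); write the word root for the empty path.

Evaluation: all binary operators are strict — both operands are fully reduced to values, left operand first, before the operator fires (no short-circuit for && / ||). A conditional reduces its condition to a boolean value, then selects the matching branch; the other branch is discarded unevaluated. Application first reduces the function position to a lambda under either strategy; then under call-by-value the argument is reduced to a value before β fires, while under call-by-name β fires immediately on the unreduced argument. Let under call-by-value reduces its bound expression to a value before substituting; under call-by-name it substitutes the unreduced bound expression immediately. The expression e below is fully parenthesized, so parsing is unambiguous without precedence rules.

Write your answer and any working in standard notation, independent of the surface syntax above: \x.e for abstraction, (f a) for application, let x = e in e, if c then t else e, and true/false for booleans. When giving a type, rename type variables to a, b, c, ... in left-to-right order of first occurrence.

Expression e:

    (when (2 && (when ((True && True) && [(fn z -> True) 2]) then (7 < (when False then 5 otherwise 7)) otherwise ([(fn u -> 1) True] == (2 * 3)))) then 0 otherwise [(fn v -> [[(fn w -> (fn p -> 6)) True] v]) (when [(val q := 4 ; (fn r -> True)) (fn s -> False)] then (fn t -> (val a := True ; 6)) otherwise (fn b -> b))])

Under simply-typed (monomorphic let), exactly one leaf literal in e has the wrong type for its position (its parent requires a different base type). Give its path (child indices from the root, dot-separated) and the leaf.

Answer: 0.0 : 2

Working:
  unify Int ~ Bool
  FAIL: mismatch Int ~ Bool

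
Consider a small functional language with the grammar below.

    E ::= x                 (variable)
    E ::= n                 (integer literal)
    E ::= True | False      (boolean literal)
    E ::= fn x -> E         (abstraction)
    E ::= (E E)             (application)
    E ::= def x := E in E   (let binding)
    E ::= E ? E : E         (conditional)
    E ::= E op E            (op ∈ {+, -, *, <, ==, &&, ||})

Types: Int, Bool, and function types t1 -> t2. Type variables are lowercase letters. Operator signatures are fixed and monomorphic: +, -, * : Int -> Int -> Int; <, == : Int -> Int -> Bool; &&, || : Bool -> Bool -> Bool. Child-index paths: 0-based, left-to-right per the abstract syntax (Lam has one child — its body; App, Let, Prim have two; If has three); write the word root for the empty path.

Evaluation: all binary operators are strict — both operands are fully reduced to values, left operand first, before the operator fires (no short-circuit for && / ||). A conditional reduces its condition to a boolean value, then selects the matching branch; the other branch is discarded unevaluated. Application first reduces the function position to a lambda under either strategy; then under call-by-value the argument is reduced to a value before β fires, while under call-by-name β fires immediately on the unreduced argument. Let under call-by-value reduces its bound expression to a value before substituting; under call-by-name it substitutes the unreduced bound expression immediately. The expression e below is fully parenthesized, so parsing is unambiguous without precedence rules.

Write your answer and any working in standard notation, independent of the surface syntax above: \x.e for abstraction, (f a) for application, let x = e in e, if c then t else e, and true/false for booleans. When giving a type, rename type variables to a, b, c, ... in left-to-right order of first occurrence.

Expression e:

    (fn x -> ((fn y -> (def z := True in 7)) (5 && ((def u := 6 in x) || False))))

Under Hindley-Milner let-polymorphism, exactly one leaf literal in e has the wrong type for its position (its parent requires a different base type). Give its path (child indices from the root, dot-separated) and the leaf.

Answer: 0.1.0 : 5

Trace:
let z : Bool
\y._ : b -> Int
  unify Int ~ Bool
  FAIL: mismatch Int ~ Bool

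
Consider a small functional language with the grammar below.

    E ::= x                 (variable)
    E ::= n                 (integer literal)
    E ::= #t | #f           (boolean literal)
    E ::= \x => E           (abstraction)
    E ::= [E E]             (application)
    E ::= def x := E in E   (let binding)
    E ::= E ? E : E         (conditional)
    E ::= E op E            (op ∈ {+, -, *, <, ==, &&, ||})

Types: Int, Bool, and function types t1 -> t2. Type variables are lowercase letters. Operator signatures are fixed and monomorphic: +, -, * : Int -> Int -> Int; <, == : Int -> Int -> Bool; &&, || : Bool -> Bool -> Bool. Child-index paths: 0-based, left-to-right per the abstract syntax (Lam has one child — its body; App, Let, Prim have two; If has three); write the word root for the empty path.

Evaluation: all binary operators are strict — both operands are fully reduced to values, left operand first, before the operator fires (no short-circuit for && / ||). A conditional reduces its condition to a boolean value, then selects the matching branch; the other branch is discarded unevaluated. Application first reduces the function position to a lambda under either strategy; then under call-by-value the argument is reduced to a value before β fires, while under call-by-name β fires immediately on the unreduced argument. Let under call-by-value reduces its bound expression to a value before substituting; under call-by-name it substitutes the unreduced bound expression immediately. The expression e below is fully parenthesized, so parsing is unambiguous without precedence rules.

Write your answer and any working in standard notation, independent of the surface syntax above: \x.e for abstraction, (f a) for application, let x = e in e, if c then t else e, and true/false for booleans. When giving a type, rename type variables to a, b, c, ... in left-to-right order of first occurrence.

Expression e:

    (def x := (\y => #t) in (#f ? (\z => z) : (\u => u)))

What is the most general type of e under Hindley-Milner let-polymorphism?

Working:
\y._ : a -> Bool
let x : forall. a -> Bool
  unify Bool ~ Bool
z : b
\z._ : b -> b
u : c
\u._ : c -> c
  unify b -> b ~ c -> c
  unify b ~ c
  unify c ~ c

Answer: a -> a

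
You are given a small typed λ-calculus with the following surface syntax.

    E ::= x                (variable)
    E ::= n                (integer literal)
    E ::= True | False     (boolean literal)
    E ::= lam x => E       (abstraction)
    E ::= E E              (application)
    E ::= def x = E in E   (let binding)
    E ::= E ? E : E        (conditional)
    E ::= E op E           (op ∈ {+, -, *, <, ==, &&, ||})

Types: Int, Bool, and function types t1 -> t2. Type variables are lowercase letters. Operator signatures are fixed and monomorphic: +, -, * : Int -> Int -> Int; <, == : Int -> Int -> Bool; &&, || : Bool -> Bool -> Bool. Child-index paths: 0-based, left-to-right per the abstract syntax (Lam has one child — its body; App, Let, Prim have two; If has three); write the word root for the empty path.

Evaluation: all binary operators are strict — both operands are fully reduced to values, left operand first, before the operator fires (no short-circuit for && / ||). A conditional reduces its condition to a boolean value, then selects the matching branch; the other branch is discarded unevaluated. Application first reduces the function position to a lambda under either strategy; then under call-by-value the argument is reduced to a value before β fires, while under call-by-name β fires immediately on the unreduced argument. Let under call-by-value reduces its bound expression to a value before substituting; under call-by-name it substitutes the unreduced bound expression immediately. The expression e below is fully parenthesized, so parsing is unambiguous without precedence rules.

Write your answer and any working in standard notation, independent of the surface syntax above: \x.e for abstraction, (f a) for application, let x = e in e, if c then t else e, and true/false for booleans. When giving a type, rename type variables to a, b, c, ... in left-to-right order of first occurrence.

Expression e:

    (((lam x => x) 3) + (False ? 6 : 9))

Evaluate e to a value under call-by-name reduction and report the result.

Answer: 12

Working:
step 0: (((\x.x) 3) + (if false then 6 else 9))
step 1: [beta@0] (3 + (if false then 6 else 9))
step 2: [if@1] (3 + 9)
step 3: [delta@root] 12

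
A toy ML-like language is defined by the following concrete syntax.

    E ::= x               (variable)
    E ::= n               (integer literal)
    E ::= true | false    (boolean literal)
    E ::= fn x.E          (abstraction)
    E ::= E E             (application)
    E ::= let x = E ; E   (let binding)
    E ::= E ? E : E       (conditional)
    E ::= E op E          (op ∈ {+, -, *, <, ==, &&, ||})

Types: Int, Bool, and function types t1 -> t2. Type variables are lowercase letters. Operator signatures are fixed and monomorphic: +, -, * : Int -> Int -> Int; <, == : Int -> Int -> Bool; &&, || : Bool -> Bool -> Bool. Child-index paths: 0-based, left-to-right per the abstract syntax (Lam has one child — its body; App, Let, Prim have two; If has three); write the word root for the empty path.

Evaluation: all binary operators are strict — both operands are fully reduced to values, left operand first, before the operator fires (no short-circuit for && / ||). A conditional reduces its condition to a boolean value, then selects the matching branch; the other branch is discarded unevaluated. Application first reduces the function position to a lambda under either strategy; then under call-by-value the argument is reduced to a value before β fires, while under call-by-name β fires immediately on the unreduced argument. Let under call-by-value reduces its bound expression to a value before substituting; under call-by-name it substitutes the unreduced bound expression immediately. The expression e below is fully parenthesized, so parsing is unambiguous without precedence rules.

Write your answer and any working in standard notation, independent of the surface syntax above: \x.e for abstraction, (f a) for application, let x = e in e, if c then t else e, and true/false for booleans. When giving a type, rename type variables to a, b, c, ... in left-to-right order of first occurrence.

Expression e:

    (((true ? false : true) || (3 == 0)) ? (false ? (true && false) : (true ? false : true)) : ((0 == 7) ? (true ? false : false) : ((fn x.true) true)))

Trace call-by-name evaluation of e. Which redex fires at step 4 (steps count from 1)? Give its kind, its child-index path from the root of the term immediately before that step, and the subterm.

Answer: if at root : (if false then (if false then (true && false) else (if true then false else true)) else (if (0 == 7) then (if true then false else false) else ((\x.true) true)))

Trace:
step 0: (if ((if true then false else true) || (3 == 0)) then (if false then (true && false) else (if true then false else true)) else (if (0 == 7) then (if true then false else false) else ((\x.true) true)))
step 1: [if@0.0] (if (false || (3 == 0)) then (if false then (true && false) else (if true then false else true)) else (if (0 == 7) then (if true then false else false) else ((\x.true) true)))
step 2: [delta@0.1] (if (false || false) then (if false then (true && false) else (if true then false else true)) else (if (0 == 7) then (if true then false else false) else ((\x.true) true)))
step 3: [delta@0] (if false then (if false then (true && false) else (if true then false else true)) else (if (0 == 7) then (if true then false else false) else ((\x.true) true)))
step 4: [if@root] (if (0 == 7) then (if true then false else false) else ((\x.true) true))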